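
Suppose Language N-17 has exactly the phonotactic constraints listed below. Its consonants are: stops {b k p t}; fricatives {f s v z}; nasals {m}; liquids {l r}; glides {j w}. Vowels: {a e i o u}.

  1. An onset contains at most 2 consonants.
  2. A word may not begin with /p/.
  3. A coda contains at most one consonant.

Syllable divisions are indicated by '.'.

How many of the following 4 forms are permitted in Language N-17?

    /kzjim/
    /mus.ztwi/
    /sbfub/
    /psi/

0

/kzjim/ — violates constraint 1: syllable 1 onset /kzj/ has 3 consonants (> 2) → not permitted
/mus.ztwi/ — violates constraint 1: syllable 2 onset /ztw/ has 3 consonants (> 2) → not permitted
/sbfub/ — violates constraint 1: syllable 1 onset /sbf/ has 3 consonants (> 2) → not permitted
/psi/ — violates constraint 2: word begins with /p/ → not permitted
No form is permitted → 0.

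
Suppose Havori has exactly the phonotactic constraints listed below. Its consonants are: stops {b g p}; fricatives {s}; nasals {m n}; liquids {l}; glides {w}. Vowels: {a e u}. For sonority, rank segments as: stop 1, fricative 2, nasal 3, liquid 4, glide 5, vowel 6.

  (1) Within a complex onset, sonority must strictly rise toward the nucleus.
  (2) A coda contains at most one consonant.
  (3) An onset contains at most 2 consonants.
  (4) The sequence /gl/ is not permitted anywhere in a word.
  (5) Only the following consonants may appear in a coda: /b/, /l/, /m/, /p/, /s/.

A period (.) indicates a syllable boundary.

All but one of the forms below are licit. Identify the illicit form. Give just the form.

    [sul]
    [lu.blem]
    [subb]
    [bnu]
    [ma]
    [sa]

[subb]

[sul] — σ1 onset /s/, coda /l/ ok → licit
[lu.blem] — σ1 onset /l/, coda /∅/ ok; σ2 onset /bl/ (1→4 rises), coda /m/ ok → licit
[subb] — violates constraint 2: syllable 1 coda /bb/ has 2 consonants (> 1) → illicit
[bnu] — σ1 onset /bn/ (1→3 rises), coda /∅/ ok → licit
[ma] — σ1 onset /m/, coda /∅/ ok → licit
[sa] — σ1 onset /s/, coda /∅/ ok → licit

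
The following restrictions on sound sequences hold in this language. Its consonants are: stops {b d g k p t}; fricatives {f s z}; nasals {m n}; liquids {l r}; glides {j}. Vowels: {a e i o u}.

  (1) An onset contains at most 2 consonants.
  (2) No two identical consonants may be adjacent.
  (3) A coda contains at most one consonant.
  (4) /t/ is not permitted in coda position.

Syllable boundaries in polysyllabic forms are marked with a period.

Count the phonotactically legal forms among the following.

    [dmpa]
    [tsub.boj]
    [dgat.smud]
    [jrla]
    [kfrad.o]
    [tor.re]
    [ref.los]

1

[dmpa] — violates constraint 1: syllable 1 onset /dmp/ has 3 consonants (> 2) → phonotactically illegal
[tsub.boj] — violates constraint 2: adjacent identical consonants /bb/ → phonotactically illegal
[dgat.smud] — violates constraint 4: syllable 1 coda contains /t/ → phonotactically illegal
[jrla] — violates constraint 1: syllable 1 onset /jrl/ has 3 consonants (> 2) → phonotactically illegal
[kfrad.o] — violates constraint 1: syllable 1 onset /kfr/ has 3 consonants (> 2) → phonotactically illegal
[tor.re] — violates constraint 2: adjacent identical consonants /rr/ → phonotactically illegal
[ref.los] — σ1 onset /r/, coda /f/ ok; σ2 onset /l/, coda /s/ ok → phonotactically legal
Phonotactically legal: [ref.los] → 1.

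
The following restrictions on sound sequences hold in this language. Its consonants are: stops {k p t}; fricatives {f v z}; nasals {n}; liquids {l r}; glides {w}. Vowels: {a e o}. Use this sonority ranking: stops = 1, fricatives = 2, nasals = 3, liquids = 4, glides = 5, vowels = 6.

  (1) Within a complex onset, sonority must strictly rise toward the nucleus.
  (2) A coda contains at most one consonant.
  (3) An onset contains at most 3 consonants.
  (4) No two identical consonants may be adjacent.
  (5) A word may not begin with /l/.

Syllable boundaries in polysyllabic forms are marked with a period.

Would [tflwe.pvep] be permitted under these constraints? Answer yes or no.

[tflwe.pvep] — violates constraint 3: syllable 1 onset /tflw/ has 4 consonants (> 3) → not permitted

no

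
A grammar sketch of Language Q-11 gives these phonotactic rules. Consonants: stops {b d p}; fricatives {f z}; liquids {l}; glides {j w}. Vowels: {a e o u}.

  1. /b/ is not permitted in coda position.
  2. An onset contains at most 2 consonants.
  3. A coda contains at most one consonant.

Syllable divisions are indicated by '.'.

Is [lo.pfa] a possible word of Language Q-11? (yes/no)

[lo.pfa] — σ1 onset /l/, coda /∅/ ok; σ2 onset /pf/ (2C), coda /∅/ ok → phonotactically legal

yes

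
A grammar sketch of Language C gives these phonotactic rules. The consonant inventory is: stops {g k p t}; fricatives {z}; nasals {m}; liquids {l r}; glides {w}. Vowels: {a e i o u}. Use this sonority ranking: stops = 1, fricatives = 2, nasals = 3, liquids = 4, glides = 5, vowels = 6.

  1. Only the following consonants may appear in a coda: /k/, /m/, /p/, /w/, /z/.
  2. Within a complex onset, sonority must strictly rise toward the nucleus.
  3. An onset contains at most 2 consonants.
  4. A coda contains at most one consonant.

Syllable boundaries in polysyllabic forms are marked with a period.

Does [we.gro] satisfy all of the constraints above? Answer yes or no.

[we.gro] — σ1 onset /w/, coda /∅/ ok; σ2 onset /gr/ (1→4 rises), coda /∅/ ok → permitted

yes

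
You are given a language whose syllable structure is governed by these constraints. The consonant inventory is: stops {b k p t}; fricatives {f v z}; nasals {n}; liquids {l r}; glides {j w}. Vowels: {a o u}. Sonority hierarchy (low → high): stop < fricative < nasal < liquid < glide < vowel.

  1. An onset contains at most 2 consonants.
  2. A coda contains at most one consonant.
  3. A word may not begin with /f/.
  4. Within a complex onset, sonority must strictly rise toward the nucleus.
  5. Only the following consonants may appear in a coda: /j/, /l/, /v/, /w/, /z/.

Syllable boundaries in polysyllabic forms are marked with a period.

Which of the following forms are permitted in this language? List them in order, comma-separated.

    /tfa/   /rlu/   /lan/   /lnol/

/tfa/ — σ1 onset /tf/ (1→2 rises), coda /∅/ ok → permitted
/rlu/ — violates constraint 4: syllable 1 onset /rl/: /r/ (liquid, 4) → /l/ (liquid, 4) does not rise → not permitted
/lan/ — violates constraint 5: syllable 1 coda contains /n/, which is not a licensed coda consonant → not permitted
/lnol/ — violates constraint 4: syllable 1 onset /ln/: /l/ (liquid, 4) → /n/ (nasal, 3) does not rise → not permitted

/tfa/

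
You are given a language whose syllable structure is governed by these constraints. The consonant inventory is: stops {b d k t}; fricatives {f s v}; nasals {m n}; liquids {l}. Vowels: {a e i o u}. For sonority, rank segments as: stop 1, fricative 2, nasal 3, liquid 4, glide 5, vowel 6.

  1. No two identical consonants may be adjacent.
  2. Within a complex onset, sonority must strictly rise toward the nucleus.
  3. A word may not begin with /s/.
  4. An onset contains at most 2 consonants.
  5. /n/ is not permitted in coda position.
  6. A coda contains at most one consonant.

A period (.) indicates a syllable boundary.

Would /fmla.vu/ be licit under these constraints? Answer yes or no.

/fmla.vu/ — violates constraint 4: syllable 1 onset /fml/ has 3 consonants (> 2) → illicit

no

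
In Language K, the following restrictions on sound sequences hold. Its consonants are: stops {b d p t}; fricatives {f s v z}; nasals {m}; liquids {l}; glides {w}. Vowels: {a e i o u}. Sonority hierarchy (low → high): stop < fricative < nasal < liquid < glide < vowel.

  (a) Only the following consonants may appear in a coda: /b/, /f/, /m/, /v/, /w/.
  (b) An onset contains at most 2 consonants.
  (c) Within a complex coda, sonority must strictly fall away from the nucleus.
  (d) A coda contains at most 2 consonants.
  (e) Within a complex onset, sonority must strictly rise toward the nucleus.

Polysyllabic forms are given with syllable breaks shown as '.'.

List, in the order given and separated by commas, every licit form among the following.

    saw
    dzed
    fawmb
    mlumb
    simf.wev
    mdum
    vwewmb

saw, mlumb, simf.wev

saw — σ1 onset /s/, coda /w/ ok → licit
dzed — violates constraint (a): syllable 1 coda contains /d/, which is not a licensed coda consonant → illicit
fawmb — violates constraint (d): syllable 1 coda /wmb/ has 3 consonants (> 2) → illicit
mlumb — σ1 onset /ml/ (3→4 rises), coda /mb/ (3→1 falls) ok → licit
simf.wev — σ1 onset /s/, coda /mf/ (3→2 falls) ok; σ2 onset /w/, coda /v/ ok → licit
mdum — violates constraint (e): syllable 1 onset /md/: /m/ (nasal, 3) → /d/ (stop, 1) does not rise → illicit
vwewmb — violates constraint (d): syllable 1 coda /wmb/ has 3 consonants (> 2) → illicit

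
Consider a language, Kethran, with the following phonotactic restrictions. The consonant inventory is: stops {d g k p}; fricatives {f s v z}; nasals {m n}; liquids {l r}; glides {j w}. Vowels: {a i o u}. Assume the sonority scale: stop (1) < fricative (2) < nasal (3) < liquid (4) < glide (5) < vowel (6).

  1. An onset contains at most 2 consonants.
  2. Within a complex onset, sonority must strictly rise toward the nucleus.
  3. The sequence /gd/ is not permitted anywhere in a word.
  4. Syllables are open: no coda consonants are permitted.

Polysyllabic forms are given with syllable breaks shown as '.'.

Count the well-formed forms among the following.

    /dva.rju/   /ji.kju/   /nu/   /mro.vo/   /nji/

/dva.rju/ — σ1 onset /dv/ (1→2 rises), coda /∅/ ok; σ2 onset /rj/ (4→5 rises), coda /∅/ ok → well-formed
/ji.kju/ — σ1 onset /j/, coda /∅/ ok; σ2 onset /kj/ (1→5 rises), coda /∅/ ok → well-formed
/nu/ — σ1 onset /n/, coda /∅/ ok → well-formed
/mro.vo/ — σ1 onset /mr/ (3→4 rises), coda /∅/ ok; σ2 onset /v/, coda /∅/ ok → well-formed
/nji/ — σ1 onset /nj/ (3→5 rises), coda /∅/ ok → well-formed
Well-formed: /dva.rju/, /ji.kju/, /nu/, /mro.vo/, /nji/ → 5.

5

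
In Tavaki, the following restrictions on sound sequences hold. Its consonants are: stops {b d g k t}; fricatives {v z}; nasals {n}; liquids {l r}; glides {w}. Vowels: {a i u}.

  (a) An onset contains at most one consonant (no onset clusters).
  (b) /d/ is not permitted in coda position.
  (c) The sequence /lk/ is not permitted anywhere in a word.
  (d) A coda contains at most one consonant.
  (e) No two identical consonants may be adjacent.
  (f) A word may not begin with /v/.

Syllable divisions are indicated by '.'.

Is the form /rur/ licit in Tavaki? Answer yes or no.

yes

/rur/ — σ1 onset /r/, coda /r/ ok → licit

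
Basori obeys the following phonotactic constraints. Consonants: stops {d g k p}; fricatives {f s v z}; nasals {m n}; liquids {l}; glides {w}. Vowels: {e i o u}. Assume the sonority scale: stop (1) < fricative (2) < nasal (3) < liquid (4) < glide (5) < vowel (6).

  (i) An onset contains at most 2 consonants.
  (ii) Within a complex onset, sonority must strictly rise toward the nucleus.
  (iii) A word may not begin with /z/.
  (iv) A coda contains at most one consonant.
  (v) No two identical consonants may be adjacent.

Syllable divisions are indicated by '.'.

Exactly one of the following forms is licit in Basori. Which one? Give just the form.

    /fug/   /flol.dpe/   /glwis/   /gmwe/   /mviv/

/fug/ — σ1 onset /f/, coda /g/ ok → licit
/flol.dpe/ — violates constraint (ii): syllable 2 onset /dp/: /d/ (stop, 1) → /p/ (stop, 1) does not rise → illicit
/glwis/ — violates constraint (i): syllable 1 onset /glw/ has 3 consonants (> 2) → illicit
/gmwe/ — violates constraint (i): syllable 1 onset /gmw/ has 3 consonants (> 2) → illicit
/mviv/ — violates constraint (ii): syllable 1 onset /mv/: /m/ (nasal, 3) → /v/ (fricative, 2) does not rise → illicit

/fug/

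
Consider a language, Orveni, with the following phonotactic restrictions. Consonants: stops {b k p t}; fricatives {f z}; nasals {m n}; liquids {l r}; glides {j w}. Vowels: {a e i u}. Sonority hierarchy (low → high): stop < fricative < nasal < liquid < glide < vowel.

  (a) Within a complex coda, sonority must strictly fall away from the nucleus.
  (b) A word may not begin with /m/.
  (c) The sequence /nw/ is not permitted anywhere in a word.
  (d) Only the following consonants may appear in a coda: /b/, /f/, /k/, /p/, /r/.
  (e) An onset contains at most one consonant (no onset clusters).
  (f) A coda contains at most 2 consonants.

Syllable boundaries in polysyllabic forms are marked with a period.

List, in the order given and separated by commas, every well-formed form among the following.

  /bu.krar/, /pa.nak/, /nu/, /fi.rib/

/bu.krar/ — violates constraint (e): syllable 2 onset /kr/ has 2 consonants (> 1) → ill-formed
/pa.nak/ — σ1 onset /p/, coda /∅/ ok; σ2 onset /n/, coda /k/ ok → well-formed
/nu/ — σ1 onset /n/, coda /∅/ ok → well-formed
/fi.rib/ — σ1 onset /f/, coda /∅/ ok; σ2 onset /r/, coda /b/ ok → well-formed

/pa.nak/, /nu/, /fi.rib/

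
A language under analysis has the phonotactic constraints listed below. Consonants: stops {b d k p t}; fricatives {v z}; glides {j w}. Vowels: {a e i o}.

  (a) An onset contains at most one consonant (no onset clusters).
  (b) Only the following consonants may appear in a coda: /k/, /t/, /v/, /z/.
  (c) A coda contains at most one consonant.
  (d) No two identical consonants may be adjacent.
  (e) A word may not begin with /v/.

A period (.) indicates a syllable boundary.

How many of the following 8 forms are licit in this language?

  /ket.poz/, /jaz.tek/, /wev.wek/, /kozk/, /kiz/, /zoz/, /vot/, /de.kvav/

5

/ket.poz/ — σ1 onset /k/, coda /t/ ok; σ2 onset /p/, coda /z/ ok → licit
/jaz.tek/ — σ1 onset /j/, coda /z/ ok; σ2 onset /t/, coda /k/ ok → licit
/wev.wek/ — σ1 onset /w/, coda /v/ ok; σ2 onset /w/, coda /k/ ok → licit
/kozk/ — violates constraint (c): syllable 1 coda /zk/ has 2 consonants (> 1) → illicit
/kiz/ — σ1 onset /k/, coda /z/ ok → licit
/zoz/ — σ1 onset /z/, coda /z/ ok → licit
/vot/ — violates constraint (e): word begins with /v/ → illicit
/de.kvav/ — violates constraint (a): syllable 2 onset /kv/ has 2 consonants (> 1) → illicit
Licit: /ket.poz/, /jaz.tek/, /wev.wek/, /kiz/, /zoz/ → 5.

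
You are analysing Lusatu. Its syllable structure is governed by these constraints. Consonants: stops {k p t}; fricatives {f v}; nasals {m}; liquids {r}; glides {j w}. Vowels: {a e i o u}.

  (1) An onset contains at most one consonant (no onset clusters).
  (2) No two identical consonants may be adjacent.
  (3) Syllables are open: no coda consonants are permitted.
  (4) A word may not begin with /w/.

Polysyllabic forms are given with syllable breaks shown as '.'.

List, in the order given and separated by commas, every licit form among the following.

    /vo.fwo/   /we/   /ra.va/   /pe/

/ra.va/, /pe/

/vo.fwo/ — violates constraint 1: syllable 2 onset /fw/ has 2 consonants (> 1) → illicit
/we/ — violates constraint 4: word begins with /w/ → illicit
/ra.va/ — σ1 onset /r/, coda /∅/ ok; σ2 onset /v/, coda /∅/ ok → licit
/pe/ — σ1 onset /p/, coda /∅/ ok → licit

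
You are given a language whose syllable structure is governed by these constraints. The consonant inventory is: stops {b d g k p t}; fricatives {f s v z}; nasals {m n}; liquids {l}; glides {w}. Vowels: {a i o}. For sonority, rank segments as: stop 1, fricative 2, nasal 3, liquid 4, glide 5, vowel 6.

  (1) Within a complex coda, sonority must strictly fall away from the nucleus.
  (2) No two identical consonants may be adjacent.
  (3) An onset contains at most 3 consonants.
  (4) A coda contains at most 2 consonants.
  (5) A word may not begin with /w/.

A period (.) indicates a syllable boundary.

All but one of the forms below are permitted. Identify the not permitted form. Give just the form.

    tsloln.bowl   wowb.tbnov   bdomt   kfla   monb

tsloln.bowl — σ1 onset /tsl/ (3C), coda /ln/ (4→3 falls) ok; σ2 onset /b/, coda /wl/ (5→4 falls) ok → permitted
wowb.tbnov — violates constraint 5: word begins with /w/ → not permitted
bdomt — σ1 onset /bd/ (2C), coda /mt/ (3→1 falls) ok → permitted
kfla — σ1 onset /kfl/ (3C), coda /∅/ ok → permitted
monb — σ1 onset /m/, coda /nb/ (3→1 falls) ok → permitted

wowb.tbnov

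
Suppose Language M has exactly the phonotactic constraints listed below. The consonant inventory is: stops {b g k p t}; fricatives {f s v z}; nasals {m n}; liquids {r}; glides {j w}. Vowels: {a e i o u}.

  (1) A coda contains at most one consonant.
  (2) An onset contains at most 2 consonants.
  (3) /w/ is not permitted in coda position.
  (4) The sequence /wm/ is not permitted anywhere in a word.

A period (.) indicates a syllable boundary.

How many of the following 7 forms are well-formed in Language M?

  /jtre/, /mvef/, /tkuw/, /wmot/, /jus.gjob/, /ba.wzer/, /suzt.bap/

3

/jtre/ — violates constraint 2: syllable 1 onset /jtr/ has 3 consonants (> 2) → ill-formed
/mvef/ — σ1 onset /mv/ (2C), coda /f/ ok → well-formed
/tkuw/ — violates constraint 3: syllable 1 coda contains /w/ → ill-formed
/wmot/ — violates constraint 4: contains banned sequence /wm/ → ill-formed
/jus.gjob/ — σ1 onset /j/, coda /s/ ok; σ2 onset /gj/ (2C), coda /b/ ok → well-formed
/ba.wzer/ — σ1 onset /b/, coda /∅/ ok; σ2 onset /wz/ (2C), coda /r/ ok → well-formed
/suzt.bap/ — violates constraint 1: syllable 1 coda /zt/ has 2 consonants (> 1) → ill-formed
Well-formed: /mvef/, /jus.gjob/, /ba.wzer/ → 3.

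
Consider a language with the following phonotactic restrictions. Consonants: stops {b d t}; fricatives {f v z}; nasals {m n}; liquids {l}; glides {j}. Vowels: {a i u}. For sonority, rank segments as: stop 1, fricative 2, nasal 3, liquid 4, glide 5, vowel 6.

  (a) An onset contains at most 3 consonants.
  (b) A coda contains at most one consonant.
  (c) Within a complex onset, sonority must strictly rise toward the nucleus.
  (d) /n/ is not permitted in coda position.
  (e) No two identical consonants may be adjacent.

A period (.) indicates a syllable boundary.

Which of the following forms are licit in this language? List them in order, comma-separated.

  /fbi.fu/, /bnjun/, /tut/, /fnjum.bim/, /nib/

/fbi.fu/ — violates constraint (c): syllable 1 onset /fb/: /f/ (fricative, 2) → /b/ (stop, 1) does not rise → illicit
/bnjun/ — violates constraint (d): syllable 1 coda contains /n/ → illicit
/tut/ — σ1 onset /t/, coda /t/ ok → licit
/fnjum.bim/ — σ1 onset /fnj/ (2→3→5 rises), coda /m/ ok; σ2 onset /b/, coda /m/ ok → licit
/nib/ — σ1 onset /n/, coda /b/ ok → licit

/tut/, /fnjum.bim/, /nib/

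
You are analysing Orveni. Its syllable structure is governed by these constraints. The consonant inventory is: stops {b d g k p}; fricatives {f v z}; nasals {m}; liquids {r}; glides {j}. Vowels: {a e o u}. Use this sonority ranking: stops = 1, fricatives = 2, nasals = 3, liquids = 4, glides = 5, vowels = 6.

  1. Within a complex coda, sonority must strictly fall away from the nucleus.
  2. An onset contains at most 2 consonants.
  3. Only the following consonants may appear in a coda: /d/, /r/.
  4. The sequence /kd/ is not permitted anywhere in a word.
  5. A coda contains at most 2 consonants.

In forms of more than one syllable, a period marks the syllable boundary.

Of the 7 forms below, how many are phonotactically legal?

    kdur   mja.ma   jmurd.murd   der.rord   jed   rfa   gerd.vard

6

kdur — violates constraint 4: contains banned sequence /kd/ → phonotactically illegal
mja.ma — σ1 onset /mj/ (2C), coda /∅/ ok; σ2 onset /m/, coda /∅/ ok → phonotactically legal
jmurd.murd — σ1 onset /jm/ (2C), coda /rd/ (4→1 falls) ok; σ2 onset /m/, coda /rd/ (4→1 falls) ok → phonotactically legal
der.rord — σ1 onset /d/, coda /r/ ok; σ2 onset /r/, coda /rd/ (4→1 falls) ok → phonotactically legal
jed — σ1 onset /j/, coda /d/ ok → phonotactically legal
rfa — σ1 onset /rf/ (2C), coda /∅/ ok → phonotactically legal
gerd.vard — σ1 onset /g/, coda /rd/ (4→1 falls) ok; σ2 onset /v/, coda /rd/ (4→1 falls) ok → phonotactically legal
Phonotactically legal: mja.ma, jmurd.murd, der.rord, jed, rfa, gerd.vard → 6.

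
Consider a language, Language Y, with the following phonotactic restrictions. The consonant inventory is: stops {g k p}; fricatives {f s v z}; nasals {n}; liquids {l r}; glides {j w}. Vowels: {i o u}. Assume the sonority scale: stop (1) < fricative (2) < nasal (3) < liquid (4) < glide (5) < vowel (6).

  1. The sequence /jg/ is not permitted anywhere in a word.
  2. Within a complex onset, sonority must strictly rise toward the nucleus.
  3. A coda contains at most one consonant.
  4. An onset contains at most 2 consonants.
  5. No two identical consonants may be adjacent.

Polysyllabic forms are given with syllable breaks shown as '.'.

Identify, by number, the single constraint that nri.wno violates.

nri.wno: syllable 2 onset /wn/: /w/ (glide, 5) → /n/ (nasal, 3) does not rise.
This is a violation of constraint 2: "Within a complex onset, sonority must strictly rise toward the nucleus."
The remaining constraints (1, 3, 4, 5) are satisfied.

2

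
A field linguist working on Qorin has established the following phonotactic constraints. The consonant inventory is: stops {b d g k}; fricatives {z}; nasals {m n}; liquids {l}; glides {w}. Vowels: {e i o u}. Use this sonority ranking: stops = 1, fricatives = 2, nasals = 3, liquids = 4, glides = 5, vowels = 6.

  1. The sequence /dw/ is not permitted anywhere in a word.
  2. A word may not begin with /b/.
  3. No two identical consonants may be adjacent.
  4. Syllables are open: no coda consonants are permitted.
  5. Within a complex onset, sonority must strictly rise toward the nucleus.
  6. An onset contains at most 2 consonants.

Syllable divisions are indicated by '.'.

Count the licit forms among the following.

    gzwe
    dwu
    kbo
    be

0

gzwe — violates constraint 6: syllable 1 onset /gzw/ has 3 consonants (> 2) → illicit
dwu — violates constraint 1: contains banned sequence /dw/ → illicit
kbo — violates constraint 5: syllable 1 onset /kb/: /k/ (stop, 1) → /b/ (stop, 1) does not rise → illicit
be — violates constraint 2: word begins with /b/ → illicit
No form is licit → 0.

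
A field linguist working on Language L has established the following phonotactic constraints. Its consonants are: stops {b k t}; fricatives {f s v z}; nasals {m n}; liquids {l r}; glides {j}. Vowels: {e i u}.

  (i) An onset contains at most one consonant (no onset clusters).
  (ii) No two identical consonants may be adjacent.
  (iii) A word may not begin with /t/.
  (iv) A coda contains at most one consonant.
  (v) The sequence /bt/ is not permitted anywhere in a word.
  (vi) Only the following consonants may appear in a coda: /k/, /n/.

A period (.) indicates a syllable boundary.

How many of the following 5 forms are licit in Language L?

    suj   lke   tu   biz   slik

0

suj — violates constraint (vi): syllable 1 coda contains /j/, which is not a licensed coda consonant → illicit
lke — violates constraint (i): syllable 1 onset /lk/ has 2 consonants (> 1) → illicit
tu — violates constraint (iii): word begins with /t/ → illicit
biz — violates constraint (vi): syllable 1 coda contains /z/, which is not a licensed coda consonant → illicit
slik — violates constraint (i): syllable 1 onset /sl/ has 2 consonants (> 1) → illicit
No form is licit → 0.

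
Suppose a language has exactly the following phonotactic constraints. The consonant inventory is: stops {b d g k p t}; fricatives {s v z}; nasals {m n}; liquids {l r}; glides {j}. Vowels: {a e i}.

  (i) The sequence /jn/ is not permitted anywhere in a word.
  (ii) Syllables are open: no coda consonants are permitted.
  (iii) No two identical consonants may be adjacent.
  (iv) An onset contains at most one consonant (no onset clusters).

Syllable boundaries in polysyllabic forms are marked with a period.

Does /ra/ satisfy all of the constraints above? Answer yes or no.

yes

/ra/ — σ1 onset /r/, coda /∅/ ok → permitted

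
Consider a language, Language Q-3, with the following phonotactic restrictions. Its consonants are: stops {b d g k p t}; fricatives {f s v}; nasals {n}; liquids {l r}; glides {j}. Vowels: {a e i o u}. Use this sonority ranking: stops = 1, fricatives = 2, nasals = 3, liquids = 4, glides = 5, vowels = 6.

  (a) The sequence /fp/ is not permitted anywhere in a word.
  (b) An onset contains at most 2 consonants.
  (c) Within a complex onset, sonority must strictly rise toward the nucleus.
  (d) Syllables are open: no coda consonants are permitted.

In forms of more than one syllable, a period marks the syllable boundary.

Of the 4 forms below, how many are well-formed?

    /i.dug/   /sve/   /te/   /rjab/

1

/i.dug/ — violates constraint (d): syllable 2 coda /g/ has 1 consonant (> 0) → ill-formed
/sve/ — violates constraint (c): syllable 1 onset /sv/: /s/ (fricative, 2) → /v/ (fricative, 2) does not rise → ill-formed
/te/ — σ1 onset /t/, coda /∅/ ok → well-formed
/rjab/ — violates constraint (d): syllable 1 coda /b/ has 1 consonant (> 0) → ill-formed
Well-formed: /te/ → 1.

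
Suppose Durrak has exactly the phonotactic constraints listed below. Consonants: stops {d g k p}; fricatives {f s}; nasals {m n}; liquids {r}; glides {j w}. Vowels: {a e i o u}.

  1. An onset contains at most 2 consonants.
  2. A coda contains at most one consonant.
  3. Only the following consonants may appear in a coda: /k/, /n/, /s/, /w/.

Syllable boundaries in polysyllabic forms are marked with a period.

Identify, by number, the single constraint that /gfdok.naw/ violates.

1

/gfdok.naw/: syllable 1 onset /gfd/ has 3 consonants (> 2).
This is a violation of constraint 1: "An onset contains at most 2 consonants."
The remaining constraints (2, 3) are satisfied.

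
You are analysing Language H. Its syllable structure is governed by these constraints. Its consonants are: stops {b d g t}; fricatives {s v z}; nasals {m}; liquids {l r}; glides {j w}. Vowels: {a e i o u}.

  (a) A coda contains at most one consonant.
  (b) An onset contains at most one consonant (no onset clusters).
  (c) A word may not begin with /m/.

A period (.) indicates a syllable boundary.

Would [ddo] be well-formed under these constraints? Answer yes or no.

no

[ddo] — violates constraint (b): syllable 1 onset /dd/ has 2 consonants (> 1) → ill-formed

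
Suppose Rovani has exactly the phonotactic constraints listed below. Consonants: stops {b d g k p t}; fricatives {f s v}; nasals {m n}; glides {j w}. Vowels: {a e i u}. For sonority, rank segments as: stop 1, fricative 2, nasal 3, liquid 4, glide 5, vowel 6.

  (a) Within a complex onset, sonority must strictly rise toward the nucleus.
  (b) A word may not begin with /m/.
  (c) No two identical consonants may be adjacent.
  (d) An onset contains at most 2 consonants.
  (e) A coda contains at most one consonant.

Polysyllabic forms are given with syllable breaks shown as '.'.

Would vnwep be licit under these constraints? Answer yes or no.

vnwep — violates constraint (d): syllable 1 onset /vnw/ has 3 consonants (> 2) → illicit

no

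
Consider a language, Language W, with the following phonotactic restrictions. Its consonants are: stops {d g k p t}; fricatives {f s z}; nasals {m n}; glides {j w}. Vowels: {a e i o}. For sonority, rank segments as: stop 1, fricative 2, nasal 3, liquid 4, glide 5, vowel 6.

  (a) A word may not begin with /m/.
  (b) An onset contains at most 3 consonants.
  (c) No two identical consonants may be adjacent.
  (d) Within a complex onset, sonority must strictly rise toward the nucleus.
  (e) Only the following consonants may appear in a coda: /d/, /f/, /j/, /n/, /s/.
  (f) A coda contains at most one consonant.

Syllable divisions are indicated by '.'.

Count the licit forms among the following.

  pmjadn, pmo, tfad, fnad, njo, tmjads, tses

pmjadn — violates constraint (f): syllable 1 coda /dn/ has 2 consonants (> 1) → illicit
pmo — σ1 onset /pm/ (1→3 rises), coda /∅/ ok → licit
tfad — σ1 onset /tf/ (1→2 rises), coda /d/ ok → licit
fnad — σ1 onset /fn/ (2→3 rises), coda /d/ ok → licit
njo — σ1 onset /nj/ (3→5 rises), coda /∅/ ok → licit
tmjads — violates constraint (f): syllable 1 coda /ds/ has 2 consonants (> 1) → illicit
tses — σ1 onset /ts/ (1→2 rises), coda /s/ ok → licit
Licit: pmo, tfad, fnad, njo, tses → 5.

5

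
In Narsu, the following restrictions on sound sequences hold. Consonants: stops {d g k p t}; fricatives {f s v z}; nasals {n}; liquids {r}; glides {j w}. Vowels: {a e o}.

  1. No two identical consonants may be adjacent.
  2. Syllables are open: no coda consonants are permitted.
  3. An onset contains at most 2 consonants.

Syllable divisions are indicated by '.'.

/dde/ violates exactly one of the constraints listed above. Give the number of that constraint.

1

/dde/: adjacent identical consonants /dd/.
This is a violation of constraint 1: "No two identical consonants may be adjacent."
The remaining constraints (2, 3) are satisfied.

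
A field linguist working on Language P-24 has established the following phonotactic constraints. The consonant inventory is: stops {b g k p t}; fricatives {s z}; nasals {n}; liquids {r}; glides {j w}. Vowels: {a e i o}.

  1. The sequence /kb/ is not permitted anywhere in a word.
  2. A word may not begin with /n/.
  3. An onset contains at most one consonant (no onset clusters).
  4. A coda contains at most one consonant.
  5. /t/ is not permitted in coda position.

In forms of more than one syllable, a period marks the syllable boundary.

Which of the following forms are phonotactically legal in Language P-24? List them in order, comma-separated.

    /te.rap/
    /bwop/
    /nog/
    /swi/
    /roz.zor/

/te.rap/, /roz.zor/

/te.rap/ — σ1 onset /t/, coda /∅/ ok; σ2 onset /r/, coda /p/ ok → phonotactically legal
/bwop/ — violates constraint 3: syllable 1 onset /bw/ has 2 consonants (> 1) → phonotactically illegal
/nog/ — violates constraint 2: word begins with /n/ → phonotactically illegal
/swi/ — violates constraint 3: syllable 1 onset /sw/ has 2 consonants (> 1) → phonotactically illegal
/roz.zor/ — σ1 onset /r/, coda /z/ ok; σ2 onset /z/, coda /r/ ok → phonotactically legal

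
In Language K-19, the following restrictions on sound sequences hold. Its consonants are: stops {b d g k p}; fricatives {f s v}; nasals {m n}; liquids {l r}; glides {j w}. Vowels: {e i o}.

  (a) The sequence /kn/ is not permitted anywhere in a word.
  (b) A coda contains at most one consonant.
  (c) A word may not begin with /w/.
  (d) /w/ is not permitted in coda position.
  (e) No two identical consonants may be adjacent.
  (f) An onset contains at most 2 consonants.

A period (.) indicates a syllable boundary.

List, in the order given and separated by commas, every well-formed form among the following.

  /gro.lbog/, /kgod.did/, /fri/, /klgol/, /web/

/gro.lbog/, /fri/

/gro.lbog/ — σ1 onset /gr/ (2C), coda /∅/ ok; σ2 onset /lb/ (2C), coda /g/ ok → well-formed
/kgod.did/ — violates constraint (e): adjacent identical consonants /dd/ → ill-formed
/fri/ — σ1 onset /fr/ (2C), coda /∅/ ok → well-formed
/klgol/ — violates constraint (f): syllable 1 onset /klg/ has 3 consonants (> 2) → ill-formed
/web/ — violates constraint (c): word begins with /w/ → ill-formed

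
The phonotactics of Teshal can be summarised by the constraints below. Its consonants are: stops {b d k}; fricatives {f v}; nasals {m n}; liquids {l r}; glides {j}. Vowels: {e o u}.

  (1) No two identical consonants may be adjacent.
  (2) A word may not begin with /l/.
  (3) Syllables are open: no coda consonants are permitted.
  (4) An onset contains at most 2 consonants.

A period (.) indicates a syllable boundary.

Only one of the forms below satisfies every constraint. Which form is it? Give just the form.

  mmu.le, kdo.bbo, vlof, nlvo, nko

nko

mmu.le — violates constraint 1: adjacent identical consonants /mm/ → illicit
kdo.bbo — violates constraint 1: adjacent identical consonants /bb/ → illicit
vlof — violates constraint 3: syllable 1 coda /f/ has 1 consonant (> 0) → illicit
nlvo — violates constraint 4: syllable 1 onset /nlv/ has 3 consonants (> 2) → illicit
nko — σ1 onset /nk/ (2C), coda /∅/ ok → licit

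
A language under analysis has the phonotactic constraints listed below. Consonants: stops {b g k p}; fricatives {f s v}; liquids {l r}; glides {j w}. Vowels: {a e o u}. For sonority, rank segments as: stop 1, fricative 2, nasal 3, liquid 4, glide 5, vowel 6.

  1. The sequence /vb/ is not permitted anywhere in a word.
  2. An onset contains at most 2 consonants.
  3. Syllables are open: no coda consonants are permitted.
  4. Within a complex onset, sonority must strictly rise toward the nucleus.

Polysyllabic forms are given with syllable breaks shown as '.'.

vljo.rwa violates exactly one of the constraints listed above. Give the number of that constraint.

2

vljo.rwa: syllable 1 onset /vlj/ has 3 consonants (> 2).
This is a violation of constraint 2: "An onset contains at most 2 consonants."
The remaining constraints (1, 3, 4) are satisfied.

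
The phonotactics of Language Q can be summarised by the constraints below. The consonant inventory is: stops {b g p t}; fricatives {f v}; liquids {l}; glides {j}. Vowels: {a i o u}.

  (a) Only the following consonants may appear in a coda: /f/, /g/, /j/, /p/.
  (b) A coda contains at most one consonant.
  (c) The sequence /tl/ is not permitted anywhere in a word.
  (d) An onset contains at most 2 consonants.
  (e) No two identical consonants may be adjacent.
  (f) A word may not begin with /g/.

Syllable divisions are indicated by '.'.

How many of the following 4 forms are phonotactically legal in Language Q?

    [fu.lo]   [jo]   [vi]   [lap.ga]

[fu.lo] — σ1 onset /f/, coda /∅/ ok; σ2 onset /l/, coda /∅/ ok → phonotactically legal
[jo] — σ1 onset /j/, coda /∅/ ok → phonotactically legal
[vi] — σ1 onset /v/, coda /∅/ ok → phonotactically legal
[lap.ga] — σ1 onset /l/, coda /p/ ok; σ2 onset /g/, coda /∅/ ok → phonotactically legal
Phonotactically legal: [fu.lo], [jo], [vi], [lap.ga] → 4.

4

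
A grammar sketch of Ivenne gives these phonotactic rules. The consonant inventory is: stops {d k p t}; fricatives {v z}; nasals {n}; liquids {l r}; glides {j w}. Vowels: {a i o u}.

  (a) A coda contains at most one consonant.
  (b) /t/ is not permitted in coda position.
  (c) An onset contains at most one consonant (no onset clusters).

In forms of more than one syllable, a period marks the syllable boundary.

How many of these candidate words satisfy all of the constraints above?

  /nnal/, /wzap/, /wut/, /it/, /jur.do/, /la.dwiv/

/nnal/ — violates constraint (c): syllable 1 onset /nn/ has 2 consonants (> 1) → phonotactically illegal
/wzap/ — violates constraint (c): syllable 1 onset /wz/ has 2 consonants (> 1) → phonotactically illegal
/wut/ — violates constraint (b): syllable 1 coda contains /t/ → phonotactically illegal
/it/ — violates constraint (b): syllable 1 coda contains /t/ → phonotactically illegal
/jur.do/ — σ1 onset /j/, coda /r/ ok; σ2 onset /d/, coda /∅/ ok → phonotactically legal
/la.dwiv/ — violates constraint (c): syllable 2 onset /dw/ has 2 consonants (> 1) → phonotactically illegal
Phonotactically legal: /jur.do/ → 1.

1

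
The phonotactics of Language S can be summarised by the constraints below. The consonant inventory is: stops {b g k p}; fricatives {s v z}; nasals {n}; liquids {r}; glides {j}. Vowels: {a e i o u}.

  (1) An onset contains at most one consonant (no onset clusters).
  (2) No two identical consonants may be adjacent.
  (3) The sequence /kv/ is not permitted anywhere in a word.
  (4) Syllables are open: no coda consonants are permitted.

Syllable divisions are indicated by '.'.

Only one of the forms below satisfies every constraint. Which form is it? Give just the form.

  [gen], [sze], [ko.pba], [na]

[gen] — violates constraint 4: syllable 1 coda /n/ has 1 consonant (> 0) → phonotactically illegal
[sze] — violates constraint 1: syllable 1 onset /sz/ has 2 consonants (> 1) → phonotactically illegal
[ko.pba] — violates constraint 1: syllable 2 onset /pb/ has 2 consonants (> 1) → phonotactically illegal
[na] — σ1 onset /n/, coda /∅/ ok → phonotactically legal

[na]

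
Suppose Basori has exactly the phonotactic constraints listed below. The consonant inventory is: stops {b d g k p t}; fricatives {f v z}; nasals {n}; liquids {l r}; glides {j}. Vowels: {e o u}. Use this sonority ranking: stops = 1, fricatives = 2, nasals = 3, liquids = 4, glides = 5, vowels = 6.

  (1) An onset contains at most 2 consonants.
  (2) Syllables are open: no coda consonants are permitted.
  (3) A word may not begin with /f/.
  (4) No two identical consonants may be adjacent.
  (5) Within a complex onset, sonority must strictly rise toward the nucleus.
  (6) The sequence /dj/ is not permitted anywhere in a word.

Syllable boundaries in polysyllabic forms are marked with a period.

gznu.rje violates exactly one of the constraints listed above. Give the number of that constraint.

1

gznu.rje: syllable 1 onset /gzn/ has 3 consonants (> 2).
This is a violation of constraint 1: "An onset contains at most 2 consonants."
The remaining constraints (2, 3, 4, 5, 6) are satisfied.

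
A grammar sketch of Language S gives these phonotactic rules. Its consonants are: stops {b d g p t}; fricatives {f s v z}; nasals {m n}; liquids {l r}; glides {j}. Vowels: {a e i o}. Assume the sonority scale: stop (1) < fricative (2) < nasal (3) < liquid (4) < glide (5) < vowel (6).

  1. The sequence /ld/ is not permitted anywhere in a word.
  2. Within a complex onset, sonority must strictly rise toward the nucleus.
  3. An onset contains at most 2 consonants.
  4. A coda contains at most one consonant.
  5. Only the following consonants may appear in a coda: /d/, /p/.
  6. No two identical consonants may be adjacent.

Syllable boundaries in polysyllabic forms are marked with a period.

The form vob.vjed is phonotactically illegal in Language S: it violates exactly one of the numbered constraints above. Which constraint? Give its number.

vob.vjed: syllable 1 coda contains /b/, which is not a licensed coda consonant.
This is a violation of constraint 5: "Only the following consonants may appear in a coda: /d/, /p/."
The remaining constraints (1, 2, 3, 4, 6) are satisfied.

5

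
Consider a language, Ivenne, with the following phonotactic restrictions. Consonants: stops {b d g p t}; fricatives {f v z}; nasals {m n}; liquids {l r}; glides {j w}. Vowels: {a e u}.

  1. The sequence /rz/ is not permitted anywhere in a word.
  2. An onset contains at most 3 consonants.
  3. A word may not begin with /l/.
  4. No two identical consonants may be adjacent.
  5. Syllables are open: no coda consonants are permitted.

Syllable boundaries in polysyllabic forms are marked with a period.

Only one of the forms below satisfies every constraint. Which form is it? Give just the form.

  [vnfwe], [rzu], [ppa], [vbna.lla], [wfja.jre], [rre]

[vnfwe] — violates constraint 2: syllable 1 onset /vnfw/ has 4 consonants (> 3) → ill-formed
[rzu] — violates constraint 1: contains banned sequence /rz/ → ill-formed
[ppa] — violates constraint 4: adjacent identical consonants /pp/ → ill-formed
[vbna.lla] — violates constraint 4: adjacent identical consonants /ll/ → ill-formed
[wfja.jre] — σ1 onset /wfj/ (3C), coda /∅/ ok; σ2 onset /jr/ (2C), coda /∅/ ok → well-formed
[rre] — violates constraint 4: adjacent identical consonants /rr/ → ill-formed

[wfja.jre]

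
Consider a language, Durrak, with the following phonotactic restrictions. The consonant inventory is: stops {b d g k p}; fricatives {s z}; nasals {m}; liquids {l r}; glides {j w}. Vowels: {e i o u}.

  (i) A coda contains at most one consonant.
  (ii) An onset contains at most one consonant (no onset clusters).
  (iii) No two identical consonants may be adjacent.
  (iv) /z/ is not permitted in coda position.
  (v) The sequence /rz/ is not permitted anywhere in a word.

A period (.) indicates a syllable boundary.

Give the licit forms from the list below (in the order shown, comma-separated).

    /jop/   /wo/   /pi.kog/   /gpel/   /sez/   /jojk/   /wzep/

/jop/ — σ1 onset /j/, coda /p/ ok → licit
/wo/ — σ1 onset /w/, coda /∅/ ok → licit
/pi.kog/ — σ1 onset /p/, coda /∅/ ok; σ2 onset /k/, coda /g/ ok → licit
/gpel/ — violates constraint (ii): syllable 1 onset /gp/ has 2 consonants (> 1) → illicit
/sez/ — violates constraint (iv): syllable 1 coda contains /z/ → illicit
/jojk/ — violates constraint (i): syllable 1 coda /jk/ has 2 consonants (> 1) → illicit
/wzep/ — violates constraint (ii): syllable 1 onset /wz/ has 2 consonants (> 1) → illicit

/jop/, /wo/, /pi.kog/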